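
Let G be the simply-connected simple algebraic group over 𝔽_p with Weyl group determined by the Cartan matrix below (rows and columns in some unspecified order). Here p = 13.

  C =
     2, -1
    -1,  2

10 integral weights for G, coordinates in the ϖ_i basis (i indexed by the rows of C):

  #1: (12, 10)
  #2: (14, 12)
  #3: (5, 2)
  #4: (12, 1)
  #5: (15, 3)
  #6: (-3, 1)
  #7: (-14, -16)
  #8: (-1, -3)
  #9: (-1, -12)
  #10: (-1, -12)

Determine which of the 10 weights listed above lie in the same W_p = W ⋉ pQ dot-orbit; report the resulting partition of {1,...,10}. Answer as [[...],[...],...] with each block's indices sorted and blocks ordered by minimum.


Root system A_2: the 2×2 matrix C matches after relabeling.

λ_j+ρ reflected into Ā_13 (⟨·,θ^∨⟩≤13); 2-tuples as given:

  [1] (2, 0) · [2] (2, 0) · [3] (6, 3) · [4] (11, 0) · [5] (6, 3) · [6] (2, 0) · [7] (2, 0) · [8] (2, 0) · [9] (11, 0) · [10] (11, 0)

Partition of {1..10} into 3 W_13-dot-orbits:

[[1, 2, 6, 7, 8], [3, 5], [4, 9, 10]]


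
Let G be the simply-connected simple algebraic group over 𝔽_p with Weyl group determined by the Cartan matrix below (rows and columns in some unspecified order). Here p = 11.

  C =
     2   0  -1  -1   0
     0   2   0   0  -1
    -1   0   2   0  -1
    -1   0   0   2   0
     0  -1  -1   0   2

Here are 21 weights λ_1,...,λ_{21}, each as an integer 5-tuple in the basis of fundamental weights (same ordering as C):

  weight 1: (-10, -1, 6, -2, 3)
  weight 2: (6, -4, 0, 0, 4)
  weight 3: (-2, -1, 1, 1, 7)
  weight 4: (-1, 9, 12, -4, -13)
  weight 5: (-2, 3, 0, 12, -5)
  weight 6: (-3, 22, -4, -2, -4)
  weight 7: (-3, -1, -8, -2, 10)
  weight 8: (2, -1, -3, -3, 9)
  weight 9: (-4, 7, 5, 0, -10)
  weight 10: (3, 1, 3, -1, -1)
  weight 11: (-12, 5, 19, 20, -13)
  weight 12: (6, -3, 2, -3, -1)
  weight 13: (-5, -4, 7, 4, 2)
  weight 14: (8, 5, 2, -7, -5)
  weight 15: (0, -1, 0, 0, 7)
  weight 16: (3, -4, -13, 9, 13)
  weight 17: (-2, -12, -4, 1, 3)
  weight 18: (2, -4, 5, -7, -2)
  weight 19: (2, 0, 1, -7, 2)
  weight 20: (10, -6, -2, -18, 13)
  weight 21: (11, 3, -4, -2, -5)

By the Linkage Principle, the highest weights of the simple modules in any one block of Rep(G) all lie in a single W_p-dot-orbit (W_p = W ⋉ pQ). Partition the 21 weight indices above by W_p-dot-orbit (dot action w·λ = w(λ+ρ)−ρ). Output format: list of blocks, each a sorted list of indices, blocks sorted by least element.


Dynkin diagram of C (from the 8 off-diagonal −1 entries): A_5.

Alcove-folded reps (p=11, 21 weights, presented ϖ-order):

  1: (2, 0, 1, 7, 1);  2: (5, 0, 1, 2, 2);  3: (1, 0, 1, 1, 8);  4: (1, 0, 1, 1, 8);  5: (2, 0, 1, 7, 1);  6: (2, 1, 1, 3, 2);  7: (2, 0, 1, 7, 1);  8: (1, 0, 1, 1, 8);  9: (2, 1, 1, 3, 2);  10: (4, 2, 4, 0, 0);  11: (5, 0, 1, 2, 2);  12: (5, 0, 1, 2, 2);  13: (4, 2, 4, 0, 0);  14: (2, 1, 1, 3, 2);  15: (1, 0, 1, 1, 8);  16: (5, 0, 1, 2, 2);  17: (2, 0, 1, 7, 1);  18: (2, 1, 1, 3, 2);  19: (2, 1, 1, 3, 2);  20: (0, 2, 2, 1, 4);  21: (4, 2, 4, 0, 0)

Partition of {1..21} into 6 W_11-dot-orbits:

[[1, 5, 7, 17], [2, 11, 12, 16], [3, 4, 8, 15], [6, 9, 14, 18, 19], [10, 13, 21], [20]]


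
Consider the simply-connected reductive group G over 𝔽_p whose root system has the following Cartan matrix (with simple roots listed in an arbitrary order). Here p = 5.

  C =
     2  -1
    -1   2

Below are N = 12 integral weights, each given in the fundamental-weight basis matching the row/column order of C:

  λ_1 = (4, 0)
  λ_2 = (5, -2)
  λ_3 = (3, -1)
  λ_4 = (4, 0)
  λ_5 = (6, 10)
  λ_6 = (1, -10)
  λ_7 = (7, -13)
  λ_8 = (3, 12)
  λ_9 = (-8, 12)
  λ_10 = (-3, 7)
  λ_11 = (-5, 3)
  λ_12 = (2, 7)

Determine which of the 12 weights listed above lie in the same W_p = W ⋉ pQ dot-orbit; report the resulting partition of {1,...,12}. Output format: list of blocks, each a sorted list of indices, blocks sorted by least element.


Root system A_2: the 2×2 matrix C matches after relabeling.

Alcove-folded reps (p=5, 12 weights, presented ϖ-order):

  1: (4, 0)
  2: (4, 0)
  3: (4, 0)
  4: (4, 0)
  5: (1, 2)
  6: (1, 2)
  7: (1, 2)
  8: (2, 2)
  9: (2, 1)
  10: (1, 2)
  11: (4, 0)
  12: (2, 1)

These 12 weights hit 4 W_5-dot-orbits; sizes (5, 4, 1, 2):

[[1, 2, 3, 4, 11], [5, 6, 7, 10], [8], [9, 12]]


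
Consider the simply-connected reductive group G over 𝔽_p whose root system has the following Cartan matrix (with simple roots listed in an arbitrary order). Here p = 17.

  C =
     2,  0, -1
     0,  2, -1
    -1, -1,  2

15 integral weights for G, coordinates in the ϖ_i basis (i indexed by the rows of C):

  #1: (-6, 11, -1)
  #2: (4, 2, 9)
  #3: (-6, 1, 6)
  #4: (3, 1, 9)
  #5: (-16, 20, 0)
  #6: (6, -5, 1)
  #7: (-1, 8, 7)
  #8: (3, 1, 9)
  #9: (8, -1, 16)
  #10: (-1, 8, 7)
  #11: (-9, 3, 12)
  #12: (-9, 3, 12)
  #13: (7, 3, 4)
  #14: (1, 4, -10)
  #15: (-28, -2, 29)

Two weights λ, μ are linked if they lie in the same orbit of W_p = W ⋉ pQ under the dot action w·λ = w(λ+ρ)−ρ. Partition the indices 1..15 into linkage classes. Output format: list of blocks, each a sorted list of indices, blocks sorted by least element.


Cartan matrix: type A_3 (|W|=24); un-permuting the 3 rows.

λ_j+ρ reflected into Ā_17 (⟨·,θ^∨⟩≤17); 3-tuples as given:

  [1] (0, 7, 5);  [2] (4, 2, 10);  [3] (5, 2, 2);  [4] (4, 2, 10);  [5] (4, 2, 10);  [6] (5, 2, 2);  [7] (0, 9, 8);  [8] (4, 2, 10);  [9] (0, 9, 8);  [10] (0, 9, 8);  [11] (8, 4, 5);  [12] (8, 4, 5);  [13] (8, 4, 5);  [14] (5, 2, 2);  [15] (4, 2, 10)

These 15 weights hit 5 W_17-dot-orbits; sizes (1, 5, 3, 3, 3):

[[1], [2, 4, 5, 8, 15], [3, 6, 14], [7, 9, 10], [11, 12, 13]]


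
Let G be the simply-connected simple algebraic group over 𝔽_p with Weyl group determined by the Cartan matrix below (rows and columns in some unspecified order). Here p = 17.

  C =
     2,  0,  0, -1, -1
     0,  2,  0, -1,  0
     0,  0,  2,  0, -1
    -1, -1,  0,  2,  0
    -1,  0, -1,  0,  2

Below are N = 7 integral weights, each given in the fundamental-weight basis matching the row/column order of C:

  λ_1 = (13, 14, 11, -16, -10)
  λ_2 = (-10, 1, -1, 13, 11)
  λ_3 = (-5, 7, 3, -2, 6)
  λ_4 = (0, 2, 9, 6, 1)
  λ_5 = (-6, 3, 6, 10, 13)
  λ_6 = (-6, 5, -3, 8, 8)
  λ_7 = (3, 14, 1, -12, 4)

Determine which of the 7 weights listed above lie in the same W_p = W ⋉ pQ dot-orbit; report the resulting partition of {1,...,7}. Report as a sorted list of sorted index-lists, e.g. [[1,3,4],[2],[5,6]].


Cartan matrix: type A_5 (|W|=720); un-permuting the 5 rows.

Each λ_j+ρ reduced to Ā_17; 5-tuples below use C's row order:

  λ_1+ρ ↦ (9, 0, 2, 5, 1);  λ_2+ρ ↦ (9, 0, 2, 5, 1);  λ_3+ρ ↦ (1, 3, 4, 4, 2);  λ_4+ρ ↦ (1, 3, 4, 4, 2);  λ_5+ρ ↦ (1, 3, 4, 4, 2);  λ_6+ρ ↦ (5, 4, 0, 4, 2);  λ_7+ρ ↦ (5, 4, 0, 4, 2)

Partition of {1..7} into 3 W_17-dot-orbits:

[[1, 2], [3, 4, 5], [6, 7]]


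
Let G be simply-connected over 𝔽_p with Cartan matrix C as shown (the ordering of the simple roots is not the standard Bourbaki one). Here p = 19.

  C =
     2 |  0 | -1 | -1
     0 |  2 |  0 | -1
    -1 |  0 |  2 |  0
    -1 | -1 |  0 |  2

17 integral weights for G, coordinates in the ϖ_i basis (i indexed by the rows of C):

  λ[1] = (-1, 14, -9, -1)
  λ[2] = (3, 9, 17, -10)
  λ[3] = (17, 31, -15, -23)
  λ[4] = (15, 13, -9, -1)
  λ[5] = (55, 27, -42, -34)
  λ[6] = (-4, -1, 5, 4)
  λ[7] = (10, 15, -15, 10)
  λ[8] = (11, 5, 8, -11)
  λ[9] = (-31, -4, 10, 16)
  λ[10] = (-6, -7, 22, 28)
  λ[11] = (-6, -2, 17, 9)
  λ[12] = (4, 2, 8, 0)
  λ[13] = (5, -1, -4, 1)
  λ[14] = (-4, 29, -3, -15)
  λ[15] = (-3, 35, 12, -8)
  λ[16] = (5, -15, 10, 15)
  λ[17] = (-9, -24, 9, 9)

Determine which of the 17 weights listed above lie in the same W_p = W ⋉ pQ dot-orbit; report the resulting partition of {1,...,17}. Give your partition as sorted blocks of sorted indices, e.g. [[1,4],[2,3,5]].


Dynkin diagram of C (from the 6 off-diagonal −1 entries): A_4.

λ_j+ρ reflected into Ā_19 (⟨·,θ^∨⟩≤19); 4-tuples as given:

    [1] (0, 7, 0, 8)
    [2] (5, 3, 9, 1)
    [3] (5, 3, 9, 1)
    [4] (5, 3, 3, 0)
    [5] (5, 3, 9, 1)
    [6] (3, 0, 3, 2)
    [7] (5, 3, 3, 0)
    [8] (2, 2, 7, 6)
    [9] (3, 0, 3, 2)
    [10] (1, 9, 3, 5)
    [11] (5, 3, 9, 1)
    [12] (5, 3, 9, 1)
    [13] (3, 0, 3, 2)
    [14] (3, 0, 3, 2)
    [15] (2, 2, 7, 6)
    [16] (3, 0, 3, 2)
    [17] (2, 2, 7, 6)

Grouping the 17 weights by Ā_19-representative: 6 linkage classes.

[[1], [2, 3, 5, 11, 12], [4, 7], [6, 9, 13, 14, 16], [8, 15, 17], [10]]


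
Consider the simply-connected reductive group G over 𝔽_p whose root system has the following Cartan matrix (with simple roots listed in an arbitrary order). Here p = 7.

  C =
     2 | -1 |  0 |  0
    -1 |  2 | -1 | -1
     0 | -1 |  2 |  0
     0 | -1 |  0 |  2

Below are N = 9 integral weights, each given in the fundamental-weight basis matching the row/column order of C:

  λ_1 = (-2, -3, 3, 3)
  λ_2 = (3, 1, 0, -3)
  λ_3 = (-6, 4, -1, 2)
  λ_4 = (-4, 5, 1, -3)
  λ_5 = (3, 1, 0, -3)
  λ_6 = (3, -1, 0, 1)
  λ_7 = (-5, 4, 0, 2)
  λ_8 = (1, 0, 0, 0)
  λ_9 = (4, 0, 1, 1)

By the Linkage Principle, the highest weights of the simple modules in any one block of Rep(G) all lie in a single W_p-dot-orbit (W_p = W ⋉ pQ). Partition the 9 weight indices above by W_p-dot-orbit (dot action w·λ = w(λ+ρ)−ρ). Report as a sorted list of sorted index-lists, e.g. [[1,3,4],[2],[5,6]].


Type D_4, rank 4, |W|=192; reorder rows/cols to standard.

Ā_7 reps of the 9 weights (D_4, coords as presented):

    λ_1+ρ ↦ (2, 1, 1, 1)
    λ_2+ρ ↦ (4, 0, 1, 2)
    λ_3+ρ ↦ (4, 0, 1, 2)
    λ_4+ρ ↦ (2, 1, 1, 1)
    λ_5+ρ ↦ (4, 0, 1, 2)
    λ_6+ρ ↦ (4, 0, 1, 2)
    λ_7+ρ ↦ (2, 1, 1, 1)
    λ_8+ρ ↦ (2, 1, 1, 1)
    λ_9+ρ ↦ (2, 1, 1, 1)

Partition of {1..9} into 2 W_7-dot-orbits:

[[1, 4, 7, 8, 9], [2, 3, 5, 6]]


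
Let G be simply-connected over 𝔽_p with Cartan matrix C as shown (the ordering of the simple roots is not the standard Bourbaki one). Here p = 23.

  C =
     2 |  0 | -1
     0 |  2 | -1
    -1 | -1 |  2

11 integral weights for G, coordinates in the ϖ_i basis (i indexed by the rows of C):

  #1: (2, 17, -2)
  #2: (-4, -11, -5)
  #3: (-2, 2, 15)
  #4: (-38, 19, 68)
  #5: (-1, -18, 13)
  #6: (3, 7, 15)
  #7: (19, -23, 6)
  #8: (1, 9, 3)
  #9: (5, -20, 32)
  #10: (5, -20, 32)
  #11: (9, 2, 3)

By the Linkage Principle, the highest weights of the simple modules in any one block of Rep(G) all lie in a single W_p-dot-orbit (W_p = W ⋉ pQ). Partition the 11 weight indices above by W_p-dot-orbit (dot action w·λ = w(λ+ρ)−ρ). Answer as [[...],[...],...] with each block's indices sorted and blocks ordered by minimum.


Root system A_3: the 3×3 matrix C matches after relabeling.

W_23-reps of the 11 weights in Ā_23 (same 3-coord order as C):

  [1] (2, 17, 1)
  [2] (10, 3, 4)
  [3] (1, 3, 15)
  [4] (3, 14, 0)
  [5] (3, 14, 0)
  [6] (1, 3, 15)
  [7] (1, 3, 15)
  [8] (2, 10, 4)
  [9] (10, 3, 4)
  [10] (10, 3, 4)
  [11] (10, 3, 4)

The 11 indices split into 5 linkage classes (same alcove rep ⇔ same W_23-dot-orbit):

[[1], [2, 9, 10, 11], [3, 6, 7], [4, 5], [8]]


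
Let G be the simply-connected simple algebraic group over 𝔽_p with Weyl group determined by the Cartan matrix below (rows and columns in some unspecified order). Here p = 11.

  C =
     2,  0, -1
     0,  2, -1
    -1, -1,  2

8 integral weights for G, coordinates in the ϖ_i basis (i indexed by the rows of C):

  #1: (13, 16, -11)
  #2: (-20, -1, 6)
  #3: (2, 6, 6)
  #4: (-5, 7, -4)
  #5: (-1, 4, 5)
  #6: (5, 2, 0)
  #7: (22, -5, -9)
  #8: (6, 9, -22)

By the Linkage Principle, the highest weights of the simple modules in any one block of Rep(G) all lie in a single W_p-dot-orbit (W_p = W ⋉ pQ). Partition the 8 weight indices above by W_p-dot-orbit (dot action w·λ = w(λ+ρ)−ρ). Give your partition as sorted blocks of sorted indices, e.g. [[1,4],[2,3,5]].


Cartan matrix: type A_3 (|W|=24); un-permuting the 3 rows.

Ā_11 reps of the 8 weights (A_3, coords as presented):

  λ_1 → (6, 3, 1);  λ_2 → (0, 3, 1);  λ_3 → (3, 1, 4);  λ_4 → (3, 1, 4);  λ_5 → (0, 5, 6);  λ_6 → (6, 3, 1);  λ_7 → (0, 3, 1);  λ_8 → (0, 3, 1)

Grouping the 8 weights by Ā_11-representative: 4 linkage classes.

[[1, 6], [2, 7, 8], [3, 4], [5]]


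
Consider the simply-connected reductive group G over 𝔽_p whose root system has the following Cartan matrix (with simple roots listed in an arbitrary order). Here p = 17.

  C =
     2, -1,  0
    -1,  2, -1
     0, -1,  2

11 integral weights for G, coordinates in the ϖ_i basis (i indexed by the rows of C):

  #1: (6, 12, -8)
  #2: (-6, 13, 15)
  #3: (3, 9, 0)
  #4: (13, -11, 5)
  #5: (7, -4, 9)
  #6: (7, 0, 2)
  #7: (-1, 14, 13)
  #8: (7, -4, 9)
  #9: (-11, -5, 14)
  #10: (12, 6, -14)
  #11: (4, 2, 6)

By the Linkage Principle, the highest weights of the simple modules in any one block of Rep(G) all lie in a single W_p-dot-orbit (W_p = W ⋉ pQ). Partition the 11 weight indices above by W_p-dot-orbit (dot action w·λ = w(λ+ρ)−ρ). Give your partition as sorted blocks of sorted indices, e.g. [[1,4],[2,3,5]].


Type A_3, rank 3, |W|=24; reorder rows/cols to standard.

Folding the 11 weights λ_j+ρ into Ā_17 (reps in the given 3-coord order):

  λ_1+ρ ↦ (4, 6, 4);  λ_2+ρ ↦ (8, 1, 3);  λ_3+ρ ↦ (4, 10, 1);  λ_4+ρ ↦ (4, 6, 4);  λ_5+ρ ↦ (5, 3, 7);  λ_6+ρ ↦ (8, 1, 3);  λ_7+ρ ↦ (12, 3, 2);  λ_8+ρ ↦ (5, 3, 7);  λ_9+ρ ↦ (4, 10, 1);  λ_10+ρ ↦ (4, 6, 4);  λ_11+ρ ↦ (5, 3, 7)

Grouping the 11 weights by Ā_17-representative: 5 linkage classes.

[[1, 4, 10], [2, 6], [3, 9], [5, 8, 11], [7]]


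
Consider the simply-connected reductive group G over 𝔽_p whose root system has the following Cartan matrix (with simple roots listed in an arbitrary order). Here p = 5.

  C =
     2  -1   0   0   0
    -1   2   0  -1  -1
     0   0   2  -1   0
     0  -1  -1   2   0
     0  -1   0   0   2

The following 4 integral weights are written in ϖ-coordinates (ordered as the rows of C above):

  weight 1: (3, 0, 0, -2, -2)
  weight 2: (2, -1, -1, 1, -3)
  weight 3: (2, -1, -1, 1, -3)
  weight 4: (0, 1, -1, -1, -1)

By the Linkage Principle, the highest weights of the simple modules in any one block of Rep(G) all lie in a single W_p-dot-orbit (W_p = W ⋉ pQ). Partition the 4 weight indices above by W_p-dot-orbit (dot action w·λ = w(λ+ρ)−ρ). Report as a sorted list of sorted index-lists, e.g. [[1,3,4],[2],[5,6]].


Root system D_5: the 5×5 matrix C matches after relabeling.

Folding the 4 weights λ_j+ρ into Ā_5 (reps in the given 5-coord order):

  λ_1+ρ ↦ (3, 1, 0, 0, 0) · λ_2+ρ ↦ (1, 2, 0, 0, 0) · λ_3+ρ ↦ (1, 2, 0, 0, 0) · λ_4+ρ ↦ (1, 2, 0, 0, 0)

These 4 weights hit 2 W_5-dot-orbits; sizes (1, 3):

[[1], [2, 3, 4]]


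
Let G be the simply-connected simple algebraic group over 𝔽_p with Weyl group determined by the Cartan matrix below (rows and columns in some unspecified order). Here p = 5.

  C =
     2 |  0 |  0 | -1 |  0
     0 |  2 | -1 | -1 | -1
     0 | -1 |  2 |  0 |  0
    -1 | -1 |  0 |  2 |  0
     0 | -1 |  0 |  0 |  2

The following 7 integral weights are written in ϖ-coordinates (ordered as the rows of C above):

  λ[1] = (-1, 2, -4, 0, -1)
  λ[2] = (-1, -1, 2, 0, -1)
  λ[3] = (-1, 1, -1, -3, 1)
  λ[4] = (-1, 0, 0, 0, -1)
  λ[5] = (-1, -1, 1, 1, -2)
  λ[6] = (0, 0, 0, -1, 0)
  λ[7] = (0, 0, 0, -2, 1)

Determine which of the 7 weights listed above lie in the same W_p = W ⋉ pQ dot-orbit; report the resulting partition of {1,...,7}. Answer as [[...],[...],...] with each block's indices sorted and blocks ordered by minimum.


C ↔ D_5 under row/col permutation; |W(D_5)| = 1920.

λ_j+ρ reflected into Ā_5 (⟨·,θ^∨⟩≤5); 5-tuples as given:

  λ_1 → (0, 0, 3, 1, 0);  λ_2 → (0, 0, 3, 1, 0);  λ_3 → (2, 0, 0, 0, 2);  λ_4 → (0, 1, 1, 1, 0);  λ_5 → (0, 1, 1, 1, 0);  λ_6 → (1, 1, 1, 0, 1);  λ_7 → (0, 0, 1, 1, 2)

Partition of {1..7} into 5 W_5-dot-orbits:

[[1, 2], [3], [4, 5], [6], [7]]


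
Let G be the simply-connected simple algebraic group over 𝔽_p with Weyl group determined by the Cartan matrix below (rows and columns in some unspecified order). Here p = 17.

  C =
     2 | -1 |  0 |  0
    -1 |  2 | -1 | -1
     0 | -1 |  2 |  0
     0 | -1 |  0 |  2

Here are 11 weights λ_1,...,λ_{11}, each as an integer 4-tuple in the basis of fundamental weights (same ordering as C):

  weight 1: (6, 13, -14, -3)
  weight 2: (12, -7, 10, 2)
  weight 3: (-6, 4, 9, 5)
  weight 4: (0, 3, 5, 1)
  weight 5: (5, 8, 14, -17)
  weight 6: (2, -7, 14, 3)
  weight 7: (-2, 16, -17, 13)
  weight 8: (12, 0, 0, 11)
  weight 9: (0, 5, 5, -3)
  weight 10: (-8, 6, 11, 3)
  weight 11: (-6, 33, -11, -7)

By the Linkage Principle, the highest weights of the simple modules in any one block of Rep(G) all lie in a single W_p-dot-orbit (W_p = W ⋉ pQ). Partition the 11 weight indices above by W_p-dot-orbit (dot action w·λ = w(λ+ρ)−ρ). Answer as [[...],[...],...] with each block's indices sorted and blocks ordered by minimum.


Root system D_4: the 4×4 matrix C matches after relabeling.

Each λ_j+ρ reduced to Ā_17; 4-tuples below use C's row order:

  1: (3, 1, 9, 2)
  2: (6, 1, 4, 2)
  3: (1, 4, 6, 2)
  4: (1, 4, 6, 2)
  5: (6, 1, 1, 2)
  6: (3, 1, 9, 2)
  7: (13, 1, 2, 0)
  8: (3, 1, 9, 2)
  9: (1, 4, 6, 2)
  10: (1, 4, 6, 2)
  11: (1, 4, 6, 2)

5 distinct reps among the 11 weights ⇒ 5 W_17-linkage classes:

[[1, 6, 8], [2], [3, 4, 9, 10, 11], [5], [7]]


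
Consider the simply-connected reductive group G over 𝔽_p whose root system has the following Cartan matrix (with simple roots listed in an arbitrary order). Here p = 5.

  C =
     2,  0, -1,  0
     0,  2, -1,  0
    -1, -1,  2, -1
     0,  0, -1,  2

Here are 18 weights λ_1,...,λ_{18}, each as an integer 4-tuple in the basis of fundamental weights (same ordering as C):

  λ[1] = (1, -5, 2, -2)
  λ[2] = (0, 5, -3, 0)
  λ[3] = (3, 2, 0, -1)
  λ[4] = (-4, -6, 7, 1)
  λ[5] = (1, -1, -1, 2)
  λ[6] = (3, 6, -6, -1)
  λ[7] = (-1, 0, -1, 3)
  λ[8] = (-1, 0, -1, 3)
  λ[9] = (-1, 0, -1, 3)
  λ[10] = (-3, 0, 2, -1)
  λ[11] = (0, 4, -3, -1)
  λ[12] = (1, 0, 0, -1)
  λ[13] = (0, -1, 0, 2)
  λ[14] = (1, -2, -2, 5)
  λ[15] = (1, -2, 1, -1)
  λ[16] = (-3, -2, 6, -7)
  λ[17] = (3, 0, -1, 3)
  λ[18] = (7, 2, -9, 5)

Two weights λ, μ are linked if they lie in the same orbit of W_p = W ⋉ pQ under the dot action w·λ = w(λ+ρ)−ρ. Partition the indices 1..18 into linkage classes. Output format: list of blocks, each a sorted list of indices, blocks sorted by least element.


C ↔ D_4 under row/col permutation; |W(D_4)| = 192.

λ_j+ρ reflected into Ā_5 (⟨·,θ^∨⟩≤5); 4-tuples as given:

  λ_1 → (0, 2, 1, 1)
  λ_2 → (0, 3, 1, 0)
  λ_3 → (1, 0, 0, 3)
  λ_4 → (2, 0, 0, 3)
  λ_5 → (2, 0, 0, 3)
  λ_6 → (1, 0, 0, 3)
  λ_7 → (0, 1, 0, 4)
  λ_8 → (0, 1, 0, 4)
  λ_9 → (0, 1, 0, 4)
  λ_10 → (2, 1, 1, 0)
  λ_11 → (0, 2, 1, 1)
  λ_12 → (2, 1, 1, 0)
  λ_13 → (1, 0, 0, 3)
  λ_14 → (1, 0, 0, 3)
  λ_15 → (2, 1, 1, 0)
  λ_16 → (1, 0, 0, 3)
  λ_17 → (0, 3, 1, 0)
  λ_18 → (2, 1, 1, 0)

6 distinct reps among the 18 weights ⇒ 6 W_5-linkage classes:

[[1, 11], [2, 17], [3, 6, 13, 14, 16], [4, 5], [7, 8, 9], [10, 12, 15, 18]]


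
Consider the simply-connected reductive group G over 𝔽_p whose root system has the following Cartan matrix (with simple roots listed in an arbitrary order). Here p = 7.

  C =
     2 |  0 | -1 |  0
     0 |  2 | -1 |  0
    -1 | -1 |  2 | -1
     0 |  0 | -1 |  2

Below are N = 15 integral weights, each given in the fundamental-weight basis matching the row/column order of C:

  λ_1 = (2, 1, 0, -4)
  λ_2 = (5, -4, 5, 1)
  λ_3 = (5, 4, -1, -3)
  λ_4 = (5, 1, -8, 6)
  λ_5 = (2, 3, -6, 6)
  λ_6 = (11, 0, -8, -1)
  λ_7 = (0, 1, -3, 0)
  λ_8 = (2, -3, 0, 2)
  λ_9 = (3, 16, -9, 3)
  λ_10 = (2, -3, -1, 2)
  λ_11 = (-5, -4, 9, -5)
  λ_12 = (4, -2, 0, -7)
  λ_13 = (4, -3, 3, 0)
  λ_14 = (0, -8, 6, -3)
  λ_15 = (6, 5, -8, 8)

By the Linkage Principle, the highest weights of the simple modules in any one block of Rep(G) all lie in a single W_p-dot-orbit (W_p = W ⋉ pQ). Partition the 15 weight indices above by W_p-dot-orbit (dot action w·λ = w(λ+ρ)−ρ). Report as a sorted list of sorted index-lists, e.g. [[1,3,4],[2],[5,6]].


Root system D_4: the 4×4 matrix C matches after relabeling.

Ā_7 reps of the 15 weights (D_4, coords as presented):

  λ_1 → (1, 0, 2, 1)
  λ_2 → (2, 1, 1, 2)
  λ_3 → (2, 1, 0, 2)
  λ_4 → (1, 5, 0, 0)
  λ_5 → (2, 1, 0, 2)
  λ_6 → (1, 0, 0, 1)
  λ_7 → (1, 0, 0, 1)
  λ_8 → (2, 1, 1, 2)
  λ_9 → (1, 0, 2, 1)
  λ_10 → (1, 0, 2, 1)
  λ_11 → (1, 0, 2, 1)
  λ_12 → (1, 5, 0, 0)
  λ_13 → (2, 1, 0, 2)
  λ_14 → (1, 5, 0, 0)
  λ_15 → (1, 0, 0, 1)

Linkage partition of the 15 weights (5 classes, p=7):

[[1, 9, 10, 11], [2, 8], [3, 5, 13], [4, 12, 14], [6, 7, 15]]


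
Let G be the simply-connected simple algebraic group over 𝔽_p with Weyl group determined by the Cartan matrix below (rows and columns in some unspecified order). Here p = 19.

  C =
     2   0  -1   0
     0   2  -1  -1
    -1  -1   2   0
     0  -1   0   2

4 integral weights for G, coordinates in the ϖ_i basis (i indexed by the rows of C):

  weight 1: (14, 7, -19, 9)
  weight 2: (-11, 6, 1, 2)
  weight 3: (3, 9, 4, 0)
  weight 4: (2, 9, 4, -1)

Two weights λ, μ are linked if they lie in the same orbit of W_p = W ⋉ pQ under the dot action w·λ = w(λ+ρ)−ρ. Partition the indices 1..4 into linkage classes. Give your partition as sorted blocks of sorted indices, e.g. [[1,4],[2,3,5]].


Dynkin diagram of C (from the 6 off-diagonal −1 entries): A_4.

Folding the 4 weights λ_j+ρ into Ā_19 (reps in the given 4-coord order):

    λ_1+ρ ↦ (3, 10, 5, 0)
    λ_2+ρ ↦ (2, 1, 7, 2)
    λ_3+ρ ↦ (3, 10, 5, 0)
    λ_4+ρ ↦ (3, 10, 5, 0)

Grouping the 4 weights by Ā_19-representative: 2 linkage classes.

[[1, 3, 4], [2]]


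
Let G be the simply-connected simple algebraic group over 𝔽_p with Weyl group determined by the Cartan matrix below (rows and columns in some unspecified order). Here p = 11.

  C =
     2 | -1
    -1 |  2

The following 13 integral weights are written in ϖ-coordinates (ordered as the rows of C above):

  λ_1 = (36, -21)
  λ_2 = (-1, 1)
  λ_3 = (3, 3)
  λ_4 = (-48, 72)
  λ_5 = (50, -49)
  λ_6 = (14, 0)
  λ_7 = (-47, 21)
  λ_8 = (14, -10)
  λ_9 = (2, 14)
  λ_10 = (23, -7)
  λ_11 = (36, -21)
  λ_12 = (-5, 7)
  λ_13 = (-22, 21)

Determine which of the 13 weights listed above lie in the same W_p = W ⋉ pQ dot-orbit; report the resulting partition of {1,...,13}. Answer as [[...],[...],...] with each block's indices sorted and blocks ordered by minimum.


Cartan matrix: type A_2 (|W|=6); un-permuting the 2 rows.

λ_j+ρ reflected into Ā_11 (⟨·,θ^∨⟩≤11); 2-tuples as given:

  λ_1 → (2, 5) · λ_2 → (0, 2) · λ_3 → (4, 4) · λ_4 → (4, 4) · λ_5 → (4, 4) · λ_6 → (6, 4) · λ_7 → (0, 2) · λ_8 → (2, 5) · λ_9 → (4, 4) · λ_10 → (2, 5) · λ_11 → (2, 5) · λ_12 → (4, 4) · λ_13 → (0, 10)

These 13 weights hit 5 W_11-dot-orbits; sizes (4, 2, 5, 1, 1):

[[1, 8, 10, 11], [2, 7], [3, 4, 5, 9, 12], [6], [13]]


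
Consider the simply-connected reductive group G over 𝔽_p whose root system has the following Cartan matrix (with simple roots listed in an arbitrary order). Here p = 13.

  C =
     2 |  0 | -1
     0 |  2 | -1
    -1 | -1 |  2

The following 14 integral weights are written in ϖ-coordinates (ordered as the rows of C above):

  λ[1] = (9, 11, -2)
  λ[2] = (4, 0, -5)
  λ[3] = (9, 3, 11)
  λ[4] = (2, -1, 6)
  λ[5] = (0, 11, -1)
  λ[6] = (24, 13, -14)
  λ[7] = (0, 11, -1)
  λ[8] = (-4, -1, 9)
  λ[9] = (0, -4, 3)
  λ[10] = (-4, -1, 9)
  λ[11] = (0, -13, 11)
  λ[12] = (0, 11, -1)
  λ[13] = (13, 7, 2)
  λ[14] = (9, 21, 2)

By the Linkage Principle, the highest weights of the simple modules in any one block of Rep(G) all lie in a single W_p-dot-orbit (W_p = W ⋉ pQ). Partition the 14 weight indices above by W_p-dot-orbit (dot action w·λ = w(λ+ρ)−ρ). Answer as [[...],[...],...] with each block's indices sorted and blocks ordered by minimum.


Cartan matrix: type A_3 (|W|=24); un-permuting the 3 rows.

Each λ_j+ρ reduced to Ā_13; 3-tuples below use C's row order:

  [1] (1, 3, 1) · [2] (1, 3, 1) · [3] (3, 9, 0) · [4] (3, 0, 7) · [5] (1, 12, 0) · [6] (1, 12, 0) · [7] (1, 12, 0) · [8] (3, 0, 7) · [9] (1, 3, 1) · [10] (3, 0, 7) · [11] (1, 12, 0) · [12] (1, 12, 0) · [13] (1, 3, 1) · [14] (3, 9, 0)

4 distinct reps among the 14 weights ⇒ 4 W_13-linkage classes:

[[1, 2, 9, 13], [3, 14], [4, 8, 10], [5, 6, 7, 11, 12]]


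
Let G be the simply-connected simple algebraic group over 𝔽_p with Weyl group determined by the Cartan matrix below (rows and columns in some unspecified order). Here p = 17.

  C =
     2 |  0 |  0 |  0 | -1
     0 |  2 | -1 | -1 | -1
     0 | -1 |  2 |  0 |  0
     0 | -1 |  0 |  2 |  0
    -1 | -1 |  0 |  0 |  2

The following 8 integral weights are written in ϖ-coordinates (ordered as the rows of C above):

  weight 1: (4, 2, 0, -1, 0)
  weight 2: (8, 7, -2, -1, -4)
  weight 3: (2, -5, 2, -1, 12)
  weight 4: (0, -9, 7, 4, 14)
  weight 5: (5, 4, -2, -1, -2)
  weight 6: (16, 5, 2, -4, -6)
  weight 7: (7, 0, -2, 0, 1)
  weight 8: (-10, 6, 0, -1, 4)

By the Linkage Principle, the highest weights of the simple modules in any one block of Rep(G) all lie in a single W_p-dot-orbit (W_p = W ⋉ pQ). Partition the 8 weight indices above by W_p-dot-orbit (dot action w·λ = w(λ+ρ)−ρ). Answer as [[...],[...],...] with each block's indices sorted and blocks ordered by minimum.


Root system D_5: the 5×5 matrix C matches after relabeling.

λ_j+ρ reflected into Ā_17 (⟨·,θ^∨⟩≤17); 5-tuples as given:

  λ_1 → (5, 3, 1, 0, 1);  λ_2 → (5, 3, 1, 0, 1);  λ_3 → (3, 1, 0, 3, 1);  λ_4 → (3, 1, 0, 3, 1);  λ_5 → (5, 3, 1, 0, 1);  λ_6 → (8, 0, 1, 1, 2);  λ_7 → (8, 0, 1, 1, 2);  λ_8 → (5, 3, 1, 0, 1)

Partition of {1..8} into 3 W_17-dot-orbits:

[[1, 2, 5, 8], [3, 4], [6, 7]]


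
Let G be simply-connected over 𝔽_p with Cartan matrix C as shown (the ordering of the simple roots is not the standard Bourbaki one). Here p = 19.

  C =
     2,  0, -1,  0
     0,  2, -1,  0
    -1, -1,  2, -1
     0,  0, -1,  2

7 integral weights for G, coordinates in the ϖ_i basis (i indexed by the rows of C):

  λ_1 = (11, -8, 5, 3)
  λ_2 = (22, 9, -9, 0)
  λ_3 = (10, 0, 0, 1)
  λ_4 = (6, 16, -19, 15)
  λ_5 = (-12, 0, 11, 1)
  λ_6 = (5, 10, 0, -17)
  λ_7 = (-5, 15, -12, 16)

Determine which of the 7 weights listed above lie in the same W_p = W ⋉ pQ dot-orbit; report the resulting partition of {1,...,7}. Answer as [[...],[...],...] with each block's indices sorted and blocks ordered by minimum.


Cartan matrix: type D_4 (|W|=192); un-permuting the 4 rows.

λ_j+ρ reflected into Ā_19 (⟨·,θ^∨⟩≤19); 4-tuples as given:

  λ_1 → (9, 4, 2, 1);  λ_2 → (9, 4, 2, 1);  λ_3 → (11, 1, 1, 2);  λ_4 → (11, 1, 1, 2);  λ_5 → (11, 1, 1, 2);  λ_6 → (9, 4, 2, 1);  λ_7 → (11, 1, 1, 2)

Linkage partition of the 7 weights (2 classes, p=19):

[[1, 2, 6], [3, 4, 5, 7]]


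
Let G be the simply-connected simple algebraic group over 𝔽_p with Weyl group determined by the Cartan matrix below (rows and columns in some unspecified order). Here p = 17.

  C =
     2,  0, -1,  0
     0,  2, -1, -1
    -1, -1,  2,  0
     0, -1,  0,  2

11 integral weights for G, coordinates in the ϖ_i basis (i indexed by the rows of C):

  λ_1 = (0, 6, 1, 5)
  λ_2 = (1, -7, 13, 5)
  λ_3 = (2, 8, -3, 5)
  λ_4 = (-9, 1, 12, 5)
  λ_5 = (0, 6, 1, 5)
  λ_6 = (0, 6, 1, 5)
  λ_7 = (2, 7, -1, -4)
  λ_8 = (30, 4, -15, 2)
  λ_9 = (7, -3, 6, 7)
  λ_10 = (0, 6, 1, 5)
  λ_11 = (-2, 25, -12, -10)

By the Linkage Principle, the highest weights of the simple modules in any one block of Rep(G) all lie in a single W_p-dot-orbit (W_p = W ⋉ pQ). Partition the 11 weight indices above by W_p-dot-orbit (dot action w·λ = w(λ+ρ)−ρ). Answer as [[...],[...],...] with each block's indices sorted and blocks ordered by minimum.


Cartan matrix: type A_4 (|W|=120); un-permuting the 4 rows.

Each λ_j+ρ reduced to Ā_17; 4-tuples below use C's row order:

  λ_1 → (1, 7, 2, 6)
  λ_2 → (2, 6, 8, 0)
  λ_3 → (1, 7, 2, 6)
  λ_4 → (4, 2, 5, 2)
  λ_5 → (1, 7, 2, 6)
  λ_6 → (1, 7, 2, 6)
  λ_7 → (3, 5, 0, 3)
  λ_8 → (3, 5, 0, 3)
  λ_9 → (4, 2, 5, 2)
  λ_10 → (1, 7, 2, 6)
  λ_11 → (2, 5, 1, 0)

The 11 indices split into 5 linkage classes (same alcove rep ⇔ same W_17-dot-orbit):

[[1, 3, 5, 6, 10], [2], [4, 9], [7, 8], [11]]


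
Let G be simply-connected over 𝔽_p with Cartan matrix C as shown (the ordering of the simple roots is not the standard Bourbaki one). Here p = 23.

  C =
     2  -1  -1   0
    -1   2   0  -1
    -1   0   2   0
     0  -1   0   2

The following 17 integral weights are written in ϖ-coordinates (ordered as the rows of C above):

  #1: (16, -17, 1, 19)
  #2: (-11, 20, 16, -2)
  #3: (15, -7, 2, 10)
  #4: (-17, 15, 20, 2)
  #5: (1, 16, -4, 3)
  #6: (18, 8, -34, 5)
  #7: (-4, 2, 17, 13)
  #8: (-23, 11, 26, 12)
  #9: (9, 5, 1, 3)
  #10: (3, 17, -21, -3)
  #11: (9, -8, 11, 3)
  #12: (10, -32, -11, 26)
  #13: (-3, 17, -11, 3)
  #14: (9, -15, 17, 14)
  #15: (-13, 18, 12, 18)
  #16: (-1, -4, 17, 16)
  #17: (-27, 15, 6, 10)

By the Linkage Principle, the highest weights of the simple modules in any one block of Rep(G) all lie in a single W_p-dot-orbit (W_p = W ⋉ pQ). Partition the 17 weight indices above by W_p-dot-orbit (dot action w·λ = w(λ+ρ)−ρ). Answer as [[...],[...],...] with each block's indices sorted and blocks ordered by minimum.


Root system A_4: the 4×4 matrix C matches after relabeling.

W_23-reps of the 17 weights in Ā_23 (same 4-coord order as C):

  [1] (1, 16, 2, 4)
  [2] (10, 6, 2, 4)
  [3] (10, 6, 2, 4)
  [4] (16, 0, 4, 2)
  [5] (1, 16, 2, 4)
  [6] (4, 5, 8, 5)
  [7] (3, 0, 6, 5)
  [8] (10, 6, 2, 4)
  [9] (10, 6, 2, 4)
  [10] (16, 0, 4, 2)
  [11] (3, 4, 12, 3)
  [12] (3, 4, 12, 3)
  [13] (10, 6, 2, 4)
  [14] (4, 5, 8, 5)
  [15] (3, 4, 12, 3)
  [16] (3, 0, 6, 5)
  [17] (3, 4, 12, 3)

Partition of {1..17} into 6 W_23-dot-orbits:

[[1, 5], [2, 3, 8, 9, 13], [4, 10], [6, 14], [7, 16], [11, 12, 15, 17]]


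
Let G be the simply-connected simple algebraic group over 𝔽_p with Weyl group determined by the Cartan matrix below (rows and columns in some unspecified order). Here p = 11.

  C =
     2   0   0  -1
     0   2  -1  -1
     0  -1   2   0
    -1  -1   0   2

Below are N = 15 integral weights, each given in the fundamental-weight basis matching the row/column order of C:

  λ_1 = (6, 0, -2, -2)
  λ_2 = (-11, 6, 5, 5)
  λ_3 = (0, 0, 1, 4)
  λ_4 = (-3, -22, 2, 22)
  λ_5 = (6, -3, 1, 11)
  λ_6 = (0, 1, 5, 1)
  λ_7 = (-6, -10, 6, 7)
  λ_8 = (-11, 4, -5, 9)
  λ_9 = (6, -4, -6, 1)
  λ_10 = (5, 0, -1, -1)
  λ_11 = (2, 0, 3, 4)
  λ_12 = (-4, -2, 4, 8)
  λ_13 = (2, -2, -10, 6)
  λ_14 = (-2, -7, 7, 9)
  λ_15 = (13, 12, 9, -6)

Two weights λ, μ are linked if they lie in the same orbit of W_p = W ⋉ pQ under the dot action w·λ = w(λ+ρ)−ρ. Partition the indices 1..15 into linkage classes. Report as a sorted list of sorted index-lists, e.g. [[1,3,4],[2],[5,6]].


Dynkin diagram of C (from the 6 off-diagonal −1 entries): A_4.

Ā_11 reps of the 15 weights (A_4, coords as presented):

  λ_1 → (6, 1, 0, 0);  λ_2 → (2, 1, 2, 2);  λ_3 → (1, 1, 2, 5);  λ_4 → (0, 6, 1, 3);  λ_5 → (0, 6, 1, 3);  λ_6 → (1, 2, 6, 2);  λ_7 → (1, 1, 2, 5);  λ_8 → (6, 1, 0, 0);  λ_9 → (1, 1, 2, 5);  λ_10 → (6, 1, 0, 0);  λ_11 → (1, 1, 2, 5);  λ_12 → (1, 1, 2, 5);  λ_13 → (0, 6, 1, 3);  λ_14 → (0, 6, 1, 3);  λ_15 → (0, 6, 1, 3)

Partition of {1..15} into 5 W_11-dot-orbits:

[[1, 8, 10], [2], [3, 7, 9, 11, 12], [4, 5, 13, 14, 15], [6]]


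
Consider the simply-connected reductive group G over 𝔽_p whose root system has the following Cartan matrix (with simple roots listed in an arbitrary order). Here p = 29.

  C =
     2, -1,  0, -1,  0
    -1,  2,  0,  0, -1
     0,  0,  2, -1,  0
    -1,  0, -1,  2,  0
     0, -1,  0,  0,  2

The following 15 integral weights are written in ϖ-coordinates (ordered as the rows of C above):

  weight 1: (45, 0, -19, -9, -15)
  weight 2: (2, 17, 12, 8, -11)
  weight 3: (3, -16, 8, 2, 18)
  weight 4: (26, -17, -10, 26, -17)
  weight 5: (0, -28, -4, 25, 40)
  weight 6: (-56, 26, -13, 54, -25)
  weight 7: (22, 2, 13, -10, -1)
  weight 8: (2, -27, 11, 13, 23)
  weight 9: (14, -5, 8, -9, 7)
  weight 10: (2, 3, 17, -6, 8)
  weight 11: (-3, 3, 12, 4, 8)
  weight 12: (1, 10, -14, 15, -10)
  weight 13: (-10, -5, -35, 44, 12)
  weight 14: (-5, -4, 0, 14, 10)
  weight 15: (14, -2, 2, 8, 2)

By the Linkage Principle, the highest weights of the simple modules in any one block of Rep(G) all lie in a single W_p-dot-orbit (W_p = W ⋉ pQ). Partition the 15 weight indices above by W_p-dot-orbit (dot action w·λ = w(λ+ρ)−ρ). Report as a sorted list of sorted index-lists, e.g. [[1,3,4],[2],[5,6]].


Type A_5, rank 5, |W|=720; reorder rows/cols to standard.

λ_j+ρ reflected into Ā_29 (⟨·,θ^∨⟩≤29); 5-tuples as given:

  λ_1+ρ ↦ (3, 4, 1, 8, 4) · λ_2+ρ ↦ (3, 4, 1, 8, 4) · λ_3+ρ ↦ (3, 4, 1, 8, 4) · λ_4+ρ ↦ (2, 2, 13, 3, 9) · λ_5+ρ ↦ (14, 1, 3, 9, 2) · λ_6+ρ ↦ (14, 1, 3, 9, 2) · λ_7+ρ ↦ (14, 1, 3, 9, 2) · λ_8+ρ ↦ (14, 1, 3, 9, 2) · λ_9+ρ ↦ (3, 4, 1, 8, 4) · λ_10+ρ ↦ (2, 2, 13, 3, 9) · λ_11+ρ ↦ (2, 2, 13, 3, 9) · λ_12+ρ ↦ (2, 2, 13, 3, 9) · λ_13+ρ ↦ (2, 2, 13, 3, 9) · λ_14+ρ ↦ (3, 4, 1, 8, 4) · λ_15+ρ ↦ (14, 1, 3, 9, 2)

Partition of {1..15} into 3 W_29-dot-orbits:

[[1, 2, 3, 9, 14], [4, 10, 11, 12, 13], [5, 6, 7, 8, 15]]


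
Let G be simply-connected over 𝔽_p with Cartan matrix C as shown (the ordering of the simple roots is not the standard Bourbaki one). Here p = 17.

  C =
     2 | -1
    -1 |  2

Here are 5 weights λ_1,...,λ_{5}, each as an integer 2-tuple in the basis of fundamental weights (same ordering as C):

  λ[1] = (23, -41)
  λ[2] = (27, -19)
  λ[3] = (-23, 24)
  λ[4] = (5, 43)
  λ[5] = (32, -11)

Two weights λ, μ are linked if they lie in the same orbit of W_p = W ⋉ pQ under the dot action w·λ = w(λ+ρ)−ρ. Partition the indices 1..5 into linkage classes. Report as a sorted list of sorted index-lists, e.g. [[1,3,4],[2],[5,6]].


Type A_2, rank 2, |W|=6; reorder rows/cols to standard.

Each λ_j+ρ reduced to Ā_17; 2-tuples below use C's row order:

  λ_1 → (1, 6)
  λ_2 → (1, 6)
  λ_3 → (9, 5)
  λ_4 → (1, 6)
  λ_5 → (1, 6)

Partition of {1..5} into 2 W_17-dot-orbits:

[[1, 2, 4, 5], [3]]


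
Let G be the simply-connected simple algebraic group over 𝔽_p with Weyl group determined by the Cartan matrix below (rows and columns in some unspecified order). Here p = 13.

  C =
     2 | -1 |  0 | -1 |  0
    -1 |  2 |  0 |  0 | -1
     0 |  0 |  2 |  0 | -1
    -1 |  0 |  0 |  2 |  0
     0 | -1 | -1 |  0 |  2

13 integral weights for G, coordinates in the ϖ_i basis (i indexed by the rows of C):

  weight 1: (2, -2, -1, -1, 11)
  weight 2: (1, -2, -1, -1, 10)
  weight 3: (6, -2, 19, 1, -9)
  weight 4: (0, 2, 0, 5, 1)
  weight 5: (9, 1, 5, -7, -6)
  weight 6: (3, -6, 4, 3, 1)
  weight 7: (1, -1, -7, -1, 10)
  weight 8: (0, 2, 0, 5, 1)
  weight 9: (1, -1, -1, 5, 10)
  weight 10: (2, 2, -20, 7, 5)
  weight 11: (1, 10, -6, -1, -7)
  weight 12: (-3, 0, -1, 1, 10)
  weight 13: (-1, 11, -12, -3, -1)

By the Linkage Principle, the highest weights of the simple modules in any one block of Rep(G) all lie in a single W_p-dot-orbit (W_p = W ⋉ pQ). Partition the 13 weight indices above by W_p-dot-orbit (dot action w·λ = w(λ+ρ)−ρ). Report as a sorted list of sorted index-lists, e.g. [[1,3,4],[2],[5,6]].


A_5 Cartan matrix, 5 simple roots permuted; ρ=(1,1,1,1,1).

W_13-reps of the 13 weights in Ā_13 (same 5-coord order as C):

  [1] (1, 1, 0, 0, 10)
  [2] (1, 1, 0, 0, 10)
  [3] (5, 1, 4, 2, 1)
  [4] (1, 3, 1, 6, 2)
  [5] (1, 3, 1, 6, 2)
  [6] (1, 1, 2, 3, 3)
  [7] (2, 0, 6, 0, 5)
  [8] (1, 3, 1, 6, 2)
  [9] (2, 0, 6, 0, 5)
  [10] (1, 3, 1, 6, 2)
  [11] (2, 0, 6, 0, 5)
  [12] (1, 1, 0, 0, 10)
  [13] (1, 1, 0, 0, 10)

5 distinct reps among the 13 weights ⇒ 5 W_13-linkage classes:

[[1, 2, 12, 13], [3], [4, 5, 8, 10], [6], [7, 9, 11]]


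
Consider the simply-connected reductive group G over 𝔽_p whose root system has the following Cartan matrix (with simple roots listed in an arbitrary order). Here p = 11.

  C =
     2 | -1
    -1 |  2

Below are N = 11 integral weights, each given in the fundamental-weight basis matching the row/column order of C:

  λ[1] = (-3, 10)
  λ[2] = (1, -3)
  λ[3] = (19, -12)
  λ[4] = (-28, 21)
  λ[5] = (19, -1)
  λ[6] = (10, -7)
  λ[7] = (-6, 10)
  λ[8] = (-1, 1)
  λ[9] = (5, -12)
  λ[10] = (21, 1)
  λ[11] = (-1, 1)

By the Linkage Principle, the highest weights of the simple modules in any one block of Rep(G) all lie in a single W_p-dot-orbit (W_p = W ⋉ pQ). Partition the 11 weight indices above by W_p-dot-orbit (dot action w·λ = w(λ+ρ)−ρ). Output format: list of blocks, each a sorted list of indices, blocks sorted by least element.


A_2 Cartan matrix, 2 simple roots permuted; ρ=(1,1).

λ_j+ρ reflected into Ā_11 (⟨·,θ^∨⟩≤11); 2-tuples as given:

  1: (2, 9) · 2: (0, 2) · 3: (0, 2) · 4: (5, 6) · 5: (2, 9) · 6: (5, 6) · 7: (5, 6) · 8: (0, 2) · 9: (5, 6) · 10: (2, 9) · 11: (0, 2)

3 distinct reps among the 11 weights ⇒ 3 W_11-linkage classes:

[[1, 5, 10], [2, 3, 8, 11], [4, 6, 7, 9]]


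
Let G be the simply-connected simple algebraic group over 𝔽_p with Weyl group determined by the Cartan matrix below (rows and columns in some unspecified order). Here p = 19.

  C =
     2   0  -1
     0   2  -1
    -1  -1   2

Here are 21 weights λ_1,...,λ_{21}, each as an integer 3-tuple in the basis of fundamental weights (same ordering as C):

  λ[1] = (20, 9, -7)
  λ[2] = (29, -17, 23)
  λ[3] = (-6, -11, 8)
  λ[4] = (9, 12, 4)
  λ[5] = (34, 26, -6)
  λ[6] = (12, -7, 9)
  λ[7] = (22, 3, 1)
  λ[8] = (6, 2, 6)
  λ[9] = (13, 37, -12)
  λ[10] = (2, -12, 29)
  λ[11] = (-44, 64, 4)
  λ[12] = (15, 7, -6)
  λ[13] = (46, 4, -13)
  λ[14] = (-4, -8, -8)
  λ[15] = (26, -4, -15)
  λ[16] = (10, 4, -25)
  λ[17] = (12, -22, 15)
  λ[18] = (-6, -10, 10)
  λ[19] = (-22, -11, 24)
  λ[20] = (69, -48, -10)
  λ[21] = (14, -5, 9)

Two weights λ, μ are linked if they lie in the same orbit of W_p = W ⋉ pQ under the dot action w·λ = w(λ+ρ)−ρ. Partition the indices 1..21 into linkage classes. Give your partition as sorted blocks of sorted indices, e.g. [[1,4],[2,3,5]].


C ↔ A_3 under row/col permutation; |W(A_3)| = 24.

Alcove-folded reps (p=19, 21 weights, presented ϖ-order):

  1: (9, 2, 4) · 2: (11, 3, 5) · 3: (1, 4, 5) · 4: (1, 4, 5) · 5: (11, 3, 5) · 6: (9, 2, 4) · 7: (9, 2, 4) · 8: (7, 3, 7) · 9: (11, 3, 5) · 10: (11, 3, 5) · 11: (0, 6, 8) · 12: (11, 3, 5) · 13: (7, 3, 7) · 14: (7, 3, 7) · 15: (2, 6, 3) · 16: (0, 6, 8) · 17: (2, 6, 3) · 18: (2, 6, 3) · 19: (9, 2, 4) · 20: (1, 4, 5) · 21: (9, 2, 4)

The 21 indices split into 6 linkage classes (same alcove rep ⇔ same W_19-dot-orbit):

[[1, 6, 7, 19, 21], [2, 5, 9, 10, 12], [3, 4, 20], [8, 13, 14], [11, 16], [15, 17, 18]]


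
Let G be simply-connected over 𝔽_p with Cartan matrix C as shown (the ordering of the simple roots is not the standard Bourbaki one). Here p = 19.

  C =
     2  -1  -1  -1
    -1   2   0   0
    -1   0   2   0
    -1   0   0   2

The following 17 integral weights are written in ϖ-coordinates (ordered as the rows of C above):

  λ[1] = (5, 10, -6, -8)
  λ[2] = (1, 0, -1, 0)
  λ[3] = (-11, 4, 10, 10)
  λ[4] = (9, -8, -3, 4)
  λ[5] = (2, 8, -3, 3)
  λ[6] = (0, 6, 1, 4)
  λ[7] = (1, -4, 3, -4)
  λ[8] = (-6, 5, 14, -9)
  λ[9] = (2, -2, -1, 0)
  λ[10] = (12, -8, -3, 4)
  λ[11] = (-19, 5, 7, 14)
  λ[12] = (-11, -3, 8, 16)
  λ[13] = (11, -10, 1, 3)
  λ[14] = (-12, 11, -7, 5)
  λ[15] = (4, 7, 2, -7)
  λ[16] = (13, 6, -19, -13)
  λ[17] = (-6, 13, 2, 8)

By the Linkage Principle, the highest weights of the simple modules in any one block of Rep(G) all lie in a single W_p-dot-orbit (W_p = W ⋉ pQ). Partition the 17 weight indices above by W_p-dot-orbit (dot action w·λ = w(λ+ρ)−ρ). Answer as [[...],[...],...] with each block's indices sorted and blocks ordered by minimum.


Dynkin diagram of C (from the 6 off-diagonal −1 entries): D_4.

Ā_19 reps of the 17 weights (D_4, coords as presented):

  [1] (5, 5, 1, 1)
  [2] (2, 1, 0, 1)
  [3] (5, 5, 1, 1)
  [4] (1, 7, 2, 5)
  [5] (1, 9, 2, 4)
  [6] (1, 7, 2, 5)
  [7] (2, 1, 0, 1)
  [8] (1, 7, 2, 5)
  [9] (2, 1, 0, 1)
  [10] (1, 7, 2, 5)
  [11] (3, 5, 3, 4)
  [12] (1, 9, 2, 4)
  [13] (1, 9, 2, 4)
  [14] (5, 5, 1, 1)
  [15] (1, 7, 2, 5)
  [16] (1, 9, 2, 4)
  [17] (1, 9, 2, 4)

Linkage partition of the 17 weights (5 classes, p=19):

[[1, 3, 14], [2, 7, 9], [4, 6, 8, 10, 15], [5, 12, 13, 16, 17], [11]]
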